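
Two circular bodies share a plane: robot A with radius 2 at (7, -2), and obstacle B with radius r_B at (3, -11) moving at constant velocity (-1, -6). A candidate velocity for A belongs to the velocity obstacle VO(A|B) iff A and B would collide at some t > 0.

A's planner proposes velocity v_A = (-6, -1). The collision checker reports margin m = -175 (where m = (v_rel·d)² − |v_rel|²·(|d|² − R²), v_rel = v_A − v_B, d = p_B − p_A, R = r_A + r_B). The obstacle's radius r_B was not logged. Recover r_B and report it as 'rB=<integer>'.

m = -175
d = (-4, -9);  v_rel = (-5, 5),  |v_rel|² = 50
v_rel×d = (-5)·(-9) − (5)·(-4) = 65
since m = R²·50 − 65²:  R² = (4225 + -175) / 50 = 81
R = √81 = 9  ⇒  r_B = 9 − 2 = 7

rB=7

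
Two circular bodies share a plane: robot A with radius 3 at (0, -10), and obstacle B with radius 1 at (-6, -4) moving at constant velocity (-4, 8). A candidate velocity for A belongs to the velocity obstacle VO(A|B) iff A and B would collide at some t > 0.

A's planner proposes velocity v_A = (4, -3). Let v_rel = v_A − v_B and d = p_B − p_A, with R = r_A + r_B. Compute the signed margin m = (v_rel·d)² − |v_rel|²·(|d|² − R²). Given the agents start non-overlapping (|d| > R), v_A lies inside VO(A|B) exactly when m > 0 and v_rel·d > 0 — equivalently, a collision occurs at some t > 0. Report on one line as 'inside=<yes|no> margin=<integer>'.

d = (-6, 6),  |d|² = 72;  R = 3+1 = 4,  c = 72−4² = 56
v_rel = (8, -11),  |v_rel|² = 185;  v_rel·d = (8)·(-6) + (-11)·(6) = -114
185·t² + 228·t + 56 = 0  ⇒  m = (-114)² − 185·56 = 2636
m = 2636 > 0,  v_rel·d = -114 < 0  ⇒  outside

inside=no margin=2636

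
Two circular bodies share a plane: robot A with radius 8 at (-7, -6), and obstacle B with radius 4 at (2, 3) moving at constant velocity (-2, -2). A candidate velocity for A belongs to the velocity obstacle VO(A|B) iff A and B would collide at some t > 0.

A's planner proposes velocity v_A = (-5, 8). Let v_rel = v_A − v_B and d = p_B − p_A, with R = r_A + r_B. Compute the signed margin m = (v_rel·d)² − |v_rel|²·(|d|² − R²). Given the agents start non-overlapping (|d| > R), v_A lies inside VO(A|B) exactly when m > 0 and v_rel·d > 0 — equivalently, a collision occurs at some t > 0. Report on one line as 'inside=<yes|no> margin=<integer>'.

d = (9, 9),  |d|² = 162;  R = 8+4 = 12,  c = 162−12² = 18
v_rel = (-3, 10),  |v_rel|² = 109;  v_rel·d = (-3)·(9) + (10)·(9) = 63
109·t² − 126·t + 18 = 0  ⇒  m = 63² − 109·18 = 2007
m = 2007 > 0,  v_rel·d = 63 > 0  ⇒  inside

inside=yes margin=2007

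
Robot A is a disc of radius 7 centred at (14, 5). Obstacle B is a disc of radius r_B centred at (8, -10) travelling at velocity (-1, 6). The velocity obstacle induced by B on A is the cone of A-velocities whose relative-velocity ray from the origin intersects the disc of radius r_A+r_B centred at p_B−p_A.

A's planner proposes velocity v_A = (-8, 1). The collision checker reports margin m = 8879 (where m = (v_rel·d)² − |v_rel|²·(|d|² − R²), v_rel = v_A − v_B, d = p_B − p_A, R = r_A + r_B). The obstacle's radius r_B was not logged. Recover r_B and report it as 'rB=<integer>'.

m = 8879
d = (-6, -15);  v_rel = (-7, -5),  |v_rel|² = 74
v_rel×d = (-7)·(-15) − (-5)·(-6) = 75
since m = R²·74 − 75²:  R² = (5625 + 8879) / 74 = 196
R = √196 = 14  ⇒  r_B = 14 − 7 = 7

rB=7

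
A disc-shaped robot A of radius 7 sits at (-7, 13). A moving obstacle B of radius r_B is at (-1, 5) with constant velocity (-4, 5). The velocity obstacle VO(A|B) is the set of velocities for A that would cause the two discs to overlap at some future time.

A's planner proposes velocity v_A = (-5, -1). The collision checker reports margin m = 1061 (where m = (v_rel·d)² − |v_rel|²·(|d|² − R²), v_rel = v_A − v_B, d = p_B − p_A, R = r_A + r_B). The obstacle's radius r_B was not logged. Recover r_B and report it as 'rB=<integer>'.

m = 1061
d = (6, -8);  v_rel = (-1, -6),  |v_rel|² = 37
v_rel×d = (-1)·(-8) − (-6)·(6) = 44
since m = R²·37 − 44²:  R² = (1936 + 1061) / 37 = 81
R = √81 = 9  ⇒  r_B = 9 − 7 = 2

rB=2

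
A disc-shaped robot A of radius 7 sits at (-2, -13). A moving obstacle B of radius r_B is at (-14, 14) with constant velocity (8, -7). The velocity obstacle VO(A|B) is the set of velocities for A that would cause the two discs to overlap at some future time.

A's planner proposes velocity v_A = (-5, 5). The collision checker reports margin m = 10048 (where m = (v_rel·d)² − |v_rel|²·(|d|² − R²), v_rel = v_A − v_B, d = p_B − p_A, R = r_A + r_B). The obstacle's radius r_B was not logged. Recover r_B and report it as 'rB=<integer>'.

m = 10048
d = (-12, 27);  v_rel = (-13, 12),  |v_rel|² = 313
v_rel×d = (-13)·(27) − (12)·(-12) = -207
since m = R²·313 − (-207)²:  R² = (42849 + 10048) / 313 = 169
R = √169 = 13  ⇒  r_B = 13 − 7 = 6

rB=6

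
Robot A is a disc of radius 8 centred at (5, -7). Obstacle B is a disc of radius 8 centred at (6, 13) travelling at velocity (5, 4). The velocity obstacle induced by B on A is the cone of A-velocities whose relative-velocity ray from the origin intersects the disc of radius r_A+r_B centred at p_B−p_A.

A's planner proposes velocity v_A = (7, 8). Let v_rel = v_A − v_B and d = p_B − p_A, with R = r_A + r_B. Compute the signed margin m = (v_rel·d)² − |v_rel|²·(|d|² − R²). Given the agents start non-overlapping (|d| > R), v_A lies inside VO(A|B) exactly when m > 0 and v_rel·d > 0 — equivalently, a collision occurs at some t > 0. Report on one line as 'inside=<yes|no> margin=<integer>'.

d = (1, 20),  |d|² = 401;  R = 8+8 = 16,  c = 401−16² = 145
v_rel = (2, 4),  |v_rel|² = 20;  v_rel·d = (2)·(1) + (4)·(20) = 82
20·t² − 164·t + 145 = 0  ⇒  m = 82² − 20·145 = 3824
m = 3824 > 0,  v_rel·d = 82 > 0  ⇒  inside

inside=yes margin=3824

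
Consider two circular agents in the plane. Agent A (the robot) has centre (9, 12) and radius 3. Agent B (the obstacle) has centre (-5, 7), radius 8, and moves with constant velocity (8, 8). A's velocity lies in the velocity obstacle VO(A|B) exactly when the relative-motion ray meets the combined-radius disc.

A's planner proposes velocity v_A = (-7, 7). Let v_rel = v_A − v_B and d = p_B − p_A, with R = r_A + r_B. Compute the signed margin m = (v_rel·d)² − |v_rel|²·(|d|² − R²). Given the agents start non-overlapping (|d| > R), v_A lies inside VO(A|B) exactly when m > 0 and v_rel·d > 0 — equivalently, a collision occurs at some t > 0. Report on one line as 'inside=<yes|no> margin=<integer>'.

d = (-14, -5),  |d|² = 221;  R = 3+8 = 11,  c = 221−11² = 100
v_rel = (-15, -1),  |v_rel|² = 226;  v_rel·d = (-15)·(-14) + (-1)·(-5) = 215
226·t² − 430·t + 100 = 0  ⇒  m = 215² − 226·100 = 23625
m = 23625 > 0,  v_rel·d = 215 > 0  ⇒  inside

inside=yes margin=23625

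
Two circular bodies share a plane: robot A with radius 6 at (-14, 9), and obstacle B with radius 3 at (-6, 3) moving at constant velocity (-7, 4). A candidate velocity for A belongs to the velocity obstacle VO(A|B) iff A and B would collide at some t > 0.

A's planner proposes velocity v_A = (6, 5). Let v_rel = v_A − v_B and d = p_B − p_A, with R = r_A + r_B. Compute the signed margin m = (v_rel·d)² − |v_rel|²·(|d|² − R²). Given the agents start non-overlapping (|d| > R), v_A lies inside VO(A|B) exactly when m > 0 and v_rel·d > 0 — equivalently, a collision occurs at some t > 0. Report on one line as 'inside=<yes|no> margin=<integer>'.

d = (8, -6),  |d|² = 100;  R = 6+3 = 9,  c = 100−9² = 19
v_rel = (13, 1),  |v_rel|² = 170;  v_rel·d = (13)·(8) + (1)·(-6) = 98
170·t² − 196·t + 19 = 0  ⇒  m = 98² − 170·19 = 6374
m = 6374 > 0,  v_rel·d = 98 > 0  ⇒  inside

inside=yes margin=6374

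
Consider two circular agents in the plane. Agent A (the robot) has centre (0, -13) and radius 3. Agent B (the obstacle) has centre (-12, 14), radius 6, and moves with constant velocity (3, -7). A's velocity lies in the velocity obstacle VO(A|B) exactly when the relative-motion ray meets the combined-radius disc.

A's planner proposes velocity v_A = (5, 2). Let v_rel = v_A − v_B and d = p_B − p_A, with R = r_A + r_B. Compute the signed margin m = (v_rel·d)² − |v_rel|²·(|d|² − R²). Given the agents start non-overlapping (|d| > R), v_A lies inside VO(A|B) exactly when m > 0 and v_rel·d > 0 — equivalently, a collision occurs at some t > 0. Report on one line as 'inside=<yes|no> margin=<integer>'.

d = (-12, 27),  |d|² = 873;  R = 3+6 = 9,  c = 873−9² = 792
v_rel = (2, 9),  |v_rel|² = 85;  v_rel·d = (2)·(-12) + (9)·(27) = 219
85·t² − 438·t + 792 = 0  ⇒  m = 219² − 85·792 = -19359
m = -19359 < 0,  v_rel·d = 219 > 0  ⇒  outside

inside=no margin=-19359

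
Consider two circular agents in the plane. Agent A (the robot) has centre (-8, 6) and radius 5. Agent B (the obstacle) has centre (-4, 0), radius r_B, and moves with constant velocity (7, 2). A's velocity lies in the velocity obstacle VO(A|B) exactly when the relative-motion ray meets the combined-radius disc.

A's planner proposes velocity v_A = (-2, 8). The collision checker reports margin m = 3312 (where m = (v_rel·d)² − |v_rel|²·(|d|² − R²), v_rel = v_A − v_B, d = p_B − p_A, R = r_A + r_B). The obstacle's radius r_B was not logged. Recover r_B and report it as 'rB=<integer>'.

m = 3312
d = (4, -6);  v_rel = (-9, 6),  |v_rel|² = 117
v_rel×d = (-9)·(-6) − (6)·(4) = 30
since m = R²·117 − 30²:  R² = (900 + 3312) / 117 = 36
R = √36 = 6  ⇒  r_B = 6 − 5 = 1

rB=1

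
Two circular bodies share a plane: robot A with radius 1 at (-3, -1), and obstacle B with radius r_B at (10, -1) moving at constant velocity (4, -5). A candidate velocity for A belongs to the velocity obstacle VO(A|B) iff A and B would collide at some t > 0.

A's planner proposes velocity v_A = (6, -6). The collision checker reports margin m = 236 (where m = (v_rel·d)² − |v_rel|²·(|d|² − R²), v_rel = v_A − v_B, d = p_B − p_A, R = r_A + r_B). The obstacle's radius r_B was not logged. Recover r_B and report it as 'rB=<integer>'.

m = 236
d = (13, 0);  v_rel = (2, -1),  |v_rel|² = 5
v_rel×d = (2)·(0) − (-1)·(13) = 13
since m = R²·5 − 13²:  R² = (169 + 236) / 5 = 81
R = √81 = 9  ⇒  r_B = 9 − 1 = 8

rB=8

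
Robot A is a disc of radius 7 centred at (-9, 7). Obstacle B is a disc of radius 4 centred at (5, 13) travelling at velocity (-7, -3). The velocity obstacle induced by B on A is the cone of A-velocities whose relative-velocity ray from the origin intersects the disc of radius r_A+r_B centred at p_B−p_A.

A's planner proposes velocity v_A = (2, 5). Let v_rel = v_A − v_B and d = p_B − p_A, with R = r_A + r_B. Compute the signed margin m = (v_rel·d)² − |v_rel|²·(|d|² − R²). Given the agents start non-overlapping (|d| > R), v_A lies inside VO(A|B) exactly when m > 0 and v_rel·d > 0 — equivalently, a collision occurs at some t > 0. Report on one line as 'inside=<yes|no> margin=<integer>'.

d = (14, 6),  |d|² = 232;  R = 7+4 = 11,  c = 232−11² = 111
v_rel = (9, 8),  |v_rel|² = 145;  v_rel·d = (9)·(14) + (8)·(6) = 174
145·t² − 348·t + 111 = 0  ⇒  m = 174² − 145·111 = 14181
m = 14181 > 0,  v_rel·d = 174 > 0  ⇒  inside

inside=yes margin=14181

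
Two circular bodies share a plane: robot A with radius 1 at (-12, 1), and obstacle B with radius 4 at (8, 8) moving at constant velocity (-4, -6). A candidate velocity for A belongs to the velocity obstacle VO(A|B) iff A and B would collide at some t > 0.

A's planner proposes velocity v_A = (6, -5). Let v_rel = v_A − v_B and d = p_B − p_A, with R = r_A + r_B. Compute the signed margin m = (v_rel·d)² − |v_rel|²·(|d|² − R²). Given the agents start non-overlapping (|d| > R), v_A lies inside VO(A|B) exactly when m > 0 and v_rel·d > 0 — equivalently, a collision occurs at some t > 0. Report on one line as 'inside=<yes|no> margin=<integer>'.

d = (20, 7),  |d|² = 449;  R = 1+4 = 5,  c = 449−5² = 424
v_rel = (10, 1),  |v_rel|² = 101;  v_rel·d = (10)·(20) + (1)·(7) = 207
101·t² − 414·t + 424 = 0  ⇒  m = 207² − 101·424 = 25
m = 25 > 0,  v_rel·d = 207 > 0  ⇒  inside

inside=yes margin=25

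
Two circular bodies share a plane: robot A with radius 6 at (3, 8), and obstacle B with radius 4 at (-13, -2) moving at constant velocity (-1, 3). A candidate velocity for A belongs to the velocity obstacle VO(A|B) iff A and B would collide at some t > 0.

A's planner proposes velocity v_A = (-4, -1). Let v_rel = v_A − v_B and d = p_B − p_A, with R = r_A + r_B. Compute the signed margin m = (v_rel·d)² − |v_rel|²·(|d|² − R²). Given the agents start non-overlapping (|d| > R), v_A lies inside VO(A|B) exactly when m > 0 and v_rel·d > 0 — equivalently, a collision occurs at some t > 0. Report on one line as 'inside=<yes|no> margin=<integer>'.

d = (-16, -10),  |d|² = 356;  R = 6+4 = 10,  c = 356−10² = 256
v_rel = (-3, -4),  |v_rel|² = 25;  v_rel·d = (-3)·(-16) + (-4)·(-10) = 88
25·t² − 176·t + 256 = 0  ⇒  m = 88² − 25·256 = 1344
m = 1344 > 0,  v_rel·d = 88 > 0  ⇒  inside

inside=yes margin=1344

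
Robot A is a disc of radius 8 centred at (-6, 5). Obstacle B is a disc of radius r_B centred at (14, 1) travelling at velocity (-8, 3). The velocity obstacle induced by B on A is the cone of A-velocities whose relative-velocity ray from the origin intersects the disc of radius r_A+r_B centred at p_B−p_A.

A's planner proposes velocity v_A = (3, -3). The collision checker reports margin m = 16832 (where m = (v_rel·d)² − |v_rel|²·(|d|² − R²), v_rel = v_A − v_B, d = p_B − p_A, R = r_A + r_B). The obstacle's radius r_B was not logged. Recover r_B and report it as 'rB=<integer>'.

m = 16832
d = (20, -4);  v_rel = (11, -6),  |v_rel|² = 157
v_rel×d = (11)·(-4) − (-6)·(20) = 76
since m = R²·157 − 76²:  R² = (5776 + 16832) / 157 = 144
R = √144 = 12  ⇒  r_B = 12 − 8 = 4

rB=4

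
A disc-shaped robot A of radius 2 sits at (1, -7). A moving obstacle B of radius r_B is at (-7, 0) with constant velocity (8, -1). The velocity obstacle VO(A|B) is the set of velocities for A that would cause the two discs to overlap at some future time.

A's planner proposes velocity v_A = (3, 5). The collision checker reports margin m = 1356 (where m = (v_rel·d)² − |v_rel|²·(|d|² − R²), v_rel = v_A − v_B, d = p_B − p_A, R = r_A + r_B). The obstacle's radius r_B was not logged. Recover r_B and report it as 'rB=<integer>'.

m = 1356
d = (-8, 7);  v_rel = (-5, 6),  |v_rel|² = 61
v_rel×d = (-5)·(7) − (6)·(-8) = 13
since m = R²·61 − 13²:  R² = (169 + 1356) / 61 = 25
R = √25 = 5  ⇒  r_B = 5 − 2 = 3

rB=3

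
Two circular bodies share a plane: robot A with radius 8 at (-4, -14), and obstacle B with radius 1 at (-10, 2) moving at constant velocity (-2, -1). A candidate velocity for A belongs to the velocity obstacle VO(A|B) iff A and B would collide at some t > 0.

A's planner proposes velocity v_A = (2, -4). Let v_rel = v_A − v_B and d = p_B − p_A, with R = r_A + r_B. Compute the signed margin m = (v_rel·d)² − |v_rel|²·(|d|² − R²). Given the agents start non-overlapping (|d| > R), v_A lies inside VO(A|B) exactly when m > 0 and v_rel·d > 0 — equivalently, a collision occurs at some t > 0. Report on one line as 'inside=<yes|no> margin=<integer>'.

d = (-6, 16),  |d|² = 292;  R = 8+1 = 9,  c = 292−9² = 211
v_rel = (4, -3),  |v_rel|² = 25;  v_rel·d = (4)·(-6) + (-3)·(16) = -72
25·t² + 144·t + 211 = 0  ⇒  m = (-72)² − 25·211 = -91
m = -91 < 0,  v_rel·d = -72 < 0  ⇒  outside

inside=no margin=-91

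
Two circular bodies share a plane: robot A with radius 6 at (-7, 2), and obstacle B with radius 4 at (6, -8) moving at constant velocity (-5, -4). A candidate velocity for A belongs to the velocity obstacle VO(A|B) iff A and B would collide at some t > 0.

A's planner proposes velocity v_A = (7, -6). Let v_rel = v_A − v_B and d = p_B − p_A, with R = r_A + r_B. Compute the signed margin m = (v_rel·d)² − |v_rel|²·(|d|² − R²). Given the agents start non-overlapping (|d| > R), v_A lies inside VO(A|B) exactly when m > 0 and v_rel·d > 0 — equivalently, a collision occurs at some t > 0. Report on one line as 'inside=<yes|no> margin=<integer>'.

d = (13, -10),  |d|² = 269;  R = 6+4 = 10,  c = 269−10² = 169
v_rel = (12, -2),  |v_rel|² = 148;  v_rel·d = (12)·(13) + (-2)·(-10) = 176
148·t² − 352·t + 169 = 0  ⇒  m = 176² − 148·169 = 5964
m = 5964 > 0,  v_rel·d = 176 > 0  ⇒  inside

inside=yes margin=5964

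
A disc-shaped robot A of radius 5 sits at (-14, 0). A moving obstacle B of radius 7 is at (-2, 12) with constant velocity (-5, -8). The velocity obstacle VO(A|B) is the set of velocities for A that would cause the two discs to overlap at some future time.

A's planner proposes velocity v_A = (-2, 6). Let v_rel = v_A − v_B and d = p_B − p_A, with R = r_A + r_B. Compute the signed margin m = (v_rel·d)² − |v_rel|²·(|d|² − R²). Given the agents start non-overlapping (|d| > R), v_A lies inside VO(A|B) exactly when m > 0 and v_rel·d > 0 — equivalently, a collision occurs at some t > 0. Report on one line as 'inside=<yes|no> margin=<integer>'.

d = (12, 12),  |d|² = 288;  R = 5+7 = 12,  c = 288−12² = 144
v_rel = (3, 14),  |v_rel|² = 205;  v_rel·d = (3)·(12) + (14)·(12) = 204
205·t² − 408·t + 144 = 0  ⇒  m = 204² − 205·144 = 12096
m = 12096 > 0,  v_rel·d = 204 > 0  ⇒  inside

inside=yes margin=12096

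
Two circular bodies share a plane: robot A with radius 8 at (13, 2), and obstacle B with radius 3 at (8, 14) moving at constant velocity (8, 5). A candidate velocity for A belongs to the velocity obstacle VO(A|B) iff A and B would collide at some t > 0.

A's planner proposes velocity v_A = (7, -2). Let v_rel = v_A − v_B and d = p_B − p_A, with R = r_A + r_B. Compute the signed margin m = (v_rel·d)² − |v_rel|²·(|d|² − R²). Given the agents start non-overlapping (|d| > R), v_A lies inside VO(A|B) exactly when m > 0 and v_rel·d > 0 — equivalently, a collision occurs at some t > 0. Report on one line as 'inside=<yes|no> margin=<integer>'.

d = (-5, 12),  |d|² = 169;  R = 8+3 = 11,  c = 169−11² = 48
v_rel = (-1, -7),  |v_rel|² = 50;  v_rel·d = (-1)·(-5) + (-7)·(12) = -79
50·t² + 158·t + 48 = 0  ⇒  m = (-79)² − 50·48 = 3841
m = 3841 > 0,  v_rel·d = -79 < 0  ⇒  outside

inside=no margin=3841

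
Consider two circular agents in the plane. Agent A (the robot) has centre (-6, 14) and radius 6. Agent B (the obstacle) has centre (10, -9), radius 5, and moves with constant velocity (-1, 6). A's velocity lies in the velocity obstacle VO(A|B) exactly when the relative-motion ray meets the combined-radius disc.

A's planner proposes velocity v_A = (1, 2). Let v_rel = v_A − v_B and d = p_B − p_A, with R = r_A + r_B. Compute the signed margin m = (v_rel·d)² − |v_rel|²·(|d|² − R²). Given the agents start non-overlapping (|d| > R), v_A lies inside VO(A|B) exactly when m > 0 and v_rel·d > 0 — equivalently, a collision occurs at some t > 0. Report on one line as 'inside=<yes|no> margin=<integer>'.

d = (16, -23),  |d|² = 785;  R = 6+5 = 11,  c = 785−11² = 664
v_rel = (2, -4),  |v_rel|² = 20;  v_rel·d = (2)·(16) + (-4)·(-23) = 124
20·t² − 248·t + 664 = 0  ⇒  m = 124² − 20·664 = 2096
m = 2096 > 0,  v_rel·d = 124 > 0  ⇒  inside

inside=yes margin=2096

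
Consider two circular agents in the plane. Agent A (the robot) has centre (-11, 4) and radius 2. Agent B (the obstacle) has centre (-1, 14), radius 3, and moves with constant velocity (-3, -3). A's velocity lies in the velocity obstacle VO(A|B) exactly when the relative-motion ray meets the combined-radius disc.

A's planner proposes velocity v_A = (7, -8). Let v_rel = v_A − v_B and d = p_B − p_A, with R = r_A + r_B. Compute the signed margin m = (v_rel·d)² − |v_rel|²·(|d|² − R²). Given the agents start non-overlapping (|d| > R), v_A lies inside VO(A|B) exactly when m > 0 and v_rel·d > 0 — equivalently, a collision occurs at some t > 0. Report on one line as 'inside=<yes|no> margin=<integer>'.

d = (10, 10),  |d|² = 200;  R = 2+3 = 5,  c = 200−5² = 175
v_rel = (10, -5),  |v_rel|² = 125;  v_rel·d = (10)·(10) + (-5)·(10) = 50
125·t² − 100·t + 175 = 0  ⇒  m = 50² − 125·175 = -19375
m = -19375 < 0,  v_rel·d = 50 > 0  ⇒  outside

inside=no margin=-19375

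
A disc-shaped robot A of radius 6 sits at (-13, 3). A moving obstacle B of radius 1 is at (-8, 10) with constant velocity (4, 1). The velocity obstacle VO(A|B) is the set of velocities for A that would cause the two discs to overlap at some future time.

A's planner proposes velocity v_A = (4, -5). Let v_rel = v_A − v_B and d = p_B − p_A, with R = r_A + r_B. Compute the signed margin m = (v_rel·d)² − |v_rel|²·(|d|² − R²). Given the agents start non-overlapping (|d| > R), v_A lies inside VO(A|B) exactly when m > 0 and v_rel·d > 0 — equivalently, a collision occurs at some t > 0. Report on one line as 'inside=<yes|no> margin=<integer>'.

d = (5, 7),  |d|² = 74;  R = 6+1 = 7,  c = 74−7² = 25
v_rel = (0, -6),  |v_rel|² = 36;  v_rel·d = (0)·(5) + (-6)·(7) = -42
36·t² + 84·t + 25 = 0  ⇒  m = (-42)² − 36·25 = 864
m = 864 > 0,  v_rel·d = -42 < 0  ⇒  outside

inside=no margin=864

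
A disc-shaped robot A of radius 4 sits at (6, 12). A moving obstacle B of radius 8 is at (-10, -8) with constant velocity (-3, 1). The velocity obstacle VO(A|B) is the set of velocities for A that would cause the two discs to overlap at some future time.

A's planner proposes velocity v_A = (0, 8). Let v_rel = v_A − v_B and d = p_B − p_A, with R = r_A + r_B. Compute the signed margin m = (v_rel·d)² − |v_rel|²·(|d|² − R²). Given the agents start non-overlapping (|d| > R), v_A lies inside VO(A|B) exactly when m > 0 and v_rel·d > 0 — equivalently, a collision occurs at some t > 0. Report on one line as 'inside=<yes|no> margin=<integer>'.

d = (-16, -20),  |d|² = 656;  R = 4+8 = 12,  c = 656−12² = 512
v_rel = (3, 7),  |v_rel|² = 58;  v_rel·d = (3)·(-16) + (7)·(-20) = -188
58·t² + 376·t + 512 = 0  ⇒  m = (-188)² − 58·512 = 5648
m = 5648 > 0,  v_rel·d = -188 < 0  ⇒  outside

inside=no margin=5648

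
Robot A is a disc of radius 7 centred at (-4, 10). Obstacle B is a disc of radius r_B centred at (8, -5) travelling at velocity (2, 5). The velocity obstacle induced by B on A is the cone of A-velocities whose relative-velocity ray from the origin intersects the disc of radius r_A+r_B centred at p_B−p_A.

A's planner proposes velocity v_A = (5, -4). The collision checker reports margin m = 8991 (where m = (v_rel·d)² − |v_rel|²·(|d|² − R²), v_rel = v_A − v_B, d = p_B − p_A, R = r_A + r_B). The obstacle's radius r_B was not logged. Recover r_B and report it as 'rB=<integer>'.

m = 8991
d = (12, -15);  v_rel = (3, -9),  |v_rel|² = 90
v_rel×d = (3)·(-15) − (-9)·(12) = 63
since m = R²·90 − 63²:  R² = (3969 + 8991) / 90 = 144
R = √144 = 12  ⇒  r_B = 12 − 7 = 5

rB=5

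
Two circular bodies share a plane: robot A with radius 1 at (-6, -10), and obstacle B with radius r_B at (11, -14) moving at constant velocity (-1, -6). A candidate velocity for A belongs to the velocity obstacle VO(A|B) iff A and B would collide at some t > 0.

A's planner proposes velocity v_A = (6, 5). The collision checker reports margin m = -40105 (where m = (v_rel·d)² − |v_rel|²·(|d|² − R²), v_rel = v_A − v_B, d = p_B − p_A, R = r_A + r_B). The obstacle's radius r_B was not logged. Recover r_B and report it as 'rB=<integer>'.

m = -40105
d = (17, -4);  v_rel = (7, 11),  |v_rel|² = 170
v_rel×d = (7)·(-4) − (11)·(17) = -215
since m = R²·170 − (-215)²:  R² = (46225 + -40105) / 170 = 36
R = √36 = 6  ⇒  r_B = 6 − 1 = 5

rB=5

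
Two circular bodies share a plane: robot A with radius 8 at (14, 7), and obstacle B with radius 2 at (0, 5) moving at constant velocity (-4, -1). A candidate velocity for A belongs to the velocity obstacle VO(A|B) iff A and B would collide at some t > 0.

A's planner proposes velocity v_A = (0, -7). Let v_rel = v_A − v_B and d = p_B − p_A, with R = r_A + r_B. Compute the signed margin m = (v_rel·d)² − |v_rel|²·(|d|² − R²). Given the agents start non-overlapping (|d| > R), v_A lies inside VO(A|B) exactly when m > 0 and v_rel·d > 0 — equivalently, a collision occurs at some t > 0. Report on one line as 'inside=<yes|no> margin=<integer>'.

d = (-14, -2),  |d|² = 200;  R = 8+2 = 10,  c = 200−10² = 100
v_rel = (4, -6),  |v_rel|² = 52;  v_rel·d = (4)·(-14) + (-6)·(-2) = -44
52·t² + 88·t + 100 = 0  ⇒  m = (-44)² − 52·100 = -3264
m = -3264 < 0,  v_rel·d = -44 < 0  ⇒  outside

inside=no margin=-3264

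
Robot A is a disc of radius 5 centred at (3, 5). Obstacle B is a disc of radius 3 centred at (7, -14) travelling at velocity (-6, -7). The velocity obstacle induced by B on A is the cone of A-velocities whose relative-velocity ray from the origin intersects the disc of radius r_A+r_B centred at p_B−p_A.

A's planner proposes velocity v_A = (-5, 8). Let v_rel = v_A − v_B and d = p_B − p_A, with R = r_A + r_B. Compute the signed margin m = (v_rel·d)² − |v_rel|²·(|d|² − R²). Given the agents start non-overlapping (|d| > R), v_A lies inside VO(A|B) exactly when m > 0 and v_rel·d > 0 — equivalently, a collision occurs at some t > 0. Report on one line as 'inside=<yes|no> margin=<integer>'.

d = (4, -19),  |d|² = 377;  R = 5+3 = 8,  c = 377−8² = 313
v_rel = (1, 15),  |v_rel|² = 226;  v_rel·d = (1)·(4) + (15)·(-19) = -281
226·t² + 562·t + 313 = 0  ⇒  m = (-281)² − 226·313 = 8223
m = 8223 > 0,  v_rel·d = -281 < 0  ⇒  outside

inside=no margin=8223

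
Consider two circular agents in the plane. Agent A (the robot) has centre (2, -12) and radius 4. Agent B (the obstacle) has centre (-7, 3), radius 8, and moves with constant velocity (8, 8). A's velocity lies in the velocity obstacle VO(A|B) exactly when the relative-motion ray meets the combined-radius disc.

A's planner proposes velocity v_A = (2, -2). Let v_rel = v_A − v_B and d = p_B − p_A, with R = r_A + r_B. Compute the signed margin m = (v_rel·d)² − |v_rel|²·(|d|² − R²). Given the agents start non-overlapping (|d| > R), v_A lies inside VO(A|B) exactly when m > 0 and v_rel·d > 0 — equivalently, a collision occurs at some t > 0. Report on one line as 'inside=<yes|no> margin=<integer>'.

d = (-9, 15),  |d|² = 306;  R = 4+8 = 12,  c = 306−12² = 162
v_rel = (-6, -10),  |v_rel|² = 136;  v_rel·d = (-6)·(-9) + (-10)·(15) = -96
136·t² + 192·t + 162 = 0  ⇒  m = (-96)² − 136·162 = -12816
m = -12816 < 0,  v_rel·d = -96 < 0  ⇒  outside

inside=no margin=-12816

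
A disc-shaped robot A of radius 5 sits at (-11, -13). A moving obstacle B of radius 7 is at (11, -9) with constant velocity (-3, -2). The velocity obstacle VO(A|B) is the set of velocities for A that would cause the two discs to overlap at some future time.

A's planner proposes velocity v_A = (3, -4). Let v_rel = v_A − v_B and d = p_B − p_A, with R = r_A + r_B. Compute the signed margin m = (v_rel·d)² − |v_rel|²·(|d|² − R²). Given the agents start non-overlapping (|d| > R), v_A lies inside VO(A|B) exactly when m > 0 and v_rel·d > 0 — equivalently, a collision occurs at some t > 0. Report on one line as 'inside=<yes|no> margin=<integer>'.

d = (22, 4),  |d|² = 500;  R = 5+7 = 12,  c = 500−12² = 356
v_rel = (6, -2),  |v_rel|² = 40;  v_rel·d = (6)·(22) + (-2)·(4) = 124
40·t² − 248·t + 356 = 0  ⇒  m = 124² − 40·356 = 1136
m = 1136 > 0,  v_rel·d = 124 > 0  ⇒  inside

inside=yes margin=1136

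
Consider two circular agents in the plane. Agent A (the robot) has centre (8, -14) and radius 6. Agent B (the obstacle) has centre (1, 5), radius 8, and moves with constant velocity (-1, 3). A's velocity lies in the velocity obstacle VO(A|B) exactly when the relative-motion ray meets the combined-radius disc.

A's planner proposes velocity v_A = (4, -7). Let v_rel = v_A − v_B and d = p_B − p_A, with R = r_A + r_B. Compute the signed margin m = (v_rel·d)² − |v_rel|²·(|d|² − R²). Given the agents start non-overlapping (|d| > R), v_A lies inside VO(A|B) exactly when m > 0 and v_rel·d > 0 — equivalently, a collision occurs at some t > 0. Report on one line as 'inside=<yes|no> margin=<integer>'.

d = (-7, 19),  |d|² = 410;  R = 6+8 = 14,  c = 410−14² = 214
v_rel = (5, -10),  |v_rel|² = 125;  v_rel·d = (5)·(-7) + (-10)·(19) = -225
125·t² + 450·t + 214 = 0  ⇒  m = (-225)² − 125·214 = 23875
m = 23875 > 0,  v_rel·d = -225 < 0  ⇒  outside

inside=no margin=23875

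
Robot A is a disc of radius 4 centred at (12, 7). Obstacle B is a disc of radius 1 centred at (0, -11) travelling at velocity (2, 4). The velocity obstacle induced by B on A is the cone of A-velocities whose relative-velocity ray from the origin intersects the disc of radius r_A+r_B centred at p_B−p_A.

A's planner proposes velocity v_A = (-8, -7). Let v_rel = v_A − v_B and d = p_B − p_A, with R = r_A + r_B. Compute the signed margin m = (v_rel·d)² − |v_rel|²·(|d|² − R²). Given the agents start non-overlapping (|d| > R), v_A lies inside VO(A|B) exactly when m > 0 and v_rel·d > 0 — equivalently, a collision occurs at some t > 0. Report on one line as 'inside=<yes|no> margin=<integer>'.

d = (-12, -18),  |d|² = 468;  R = 4+1 = 5,  c = 468−5² = 443
v_rel = (-10, -11),  |v_rel|² = 221;  v_rel·d = (-10)·(-12) + (-11)·(-18) = 318
221·t² − 636·t + 443 = 0  ⇒  m = 318² − 221·443 = 3221
m = 3221 > 0,  v_rel·d = 318 > 0  ⇒  inside

inside=yes margin=3221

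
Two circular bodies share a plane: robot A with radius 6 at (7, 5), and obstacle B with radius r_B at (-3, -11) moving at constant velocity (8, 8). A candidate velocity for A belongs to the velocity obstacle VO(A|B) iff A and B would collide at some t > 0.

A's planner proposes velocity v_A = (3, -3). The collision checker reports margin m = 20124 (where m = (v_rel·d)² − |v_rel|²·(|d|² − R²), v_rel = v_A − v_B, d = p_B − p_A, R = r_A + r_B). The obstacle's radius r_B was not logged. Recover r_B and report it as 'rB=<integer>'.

m = 20124
d = (-10, -16);  v_rel = (-5, -11),  |v_rel|² = 146
v_rel×d = (-5)·(-16) − (-11)·(-10) = -30
since m = R²·146 − (-30)²:  R² = (900 + 20124) / 146 = 144
R = √144 = 12  ⇒  r_B = 12 − 6 = 6

rB=6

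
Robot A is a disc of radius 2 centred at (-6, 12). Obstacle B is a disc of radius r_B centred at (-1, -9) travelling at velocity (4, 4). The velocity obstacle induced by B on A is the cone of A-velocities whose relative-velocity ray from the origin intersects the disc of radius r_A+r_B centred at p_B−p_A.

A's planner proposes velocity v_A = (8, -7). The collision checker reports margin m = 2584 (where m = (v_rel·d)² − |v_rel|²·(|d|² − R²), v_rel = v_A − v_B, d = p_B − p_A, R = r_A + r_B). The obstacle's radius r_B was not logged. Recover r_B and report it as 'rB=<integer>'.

m = 2584
d = (5, -21);  v_rel = (4, -11),  |v_rel|² = 137
v_rel×d = (4)·(-21) − (-11)·(5) = -29
since m = R²·137 − (-29)²:  R² = (841 + 2584) / 137 = 25
R = √25 = 5  ⇒  r_B = 5 − 2 = 3

rB=3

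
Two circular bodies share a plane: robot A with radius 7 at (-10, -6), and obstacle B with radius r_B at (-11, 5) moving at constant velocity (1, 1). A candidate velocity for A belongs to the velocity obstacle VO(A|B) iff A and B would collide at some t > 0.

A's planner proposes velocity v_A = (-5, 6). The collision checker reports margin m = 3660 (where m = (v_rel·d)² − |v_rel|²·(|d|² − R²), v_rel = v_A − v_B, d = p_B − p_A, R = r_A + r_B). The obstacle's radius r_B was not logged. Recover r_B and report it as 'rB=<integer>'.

m = 3660
d = (-1, 11);  v_rel = (-6, 5),  |v_rel|² = 61
v_rel×d = (-6)·(11) − (5)·(-1) = -61
since m = R²·61 − (-61)²:  R² = (3721 + 3660) / 61 = 121
R = √121 = 11  ⇒  r_B = 11 − 7 = 4

rB=4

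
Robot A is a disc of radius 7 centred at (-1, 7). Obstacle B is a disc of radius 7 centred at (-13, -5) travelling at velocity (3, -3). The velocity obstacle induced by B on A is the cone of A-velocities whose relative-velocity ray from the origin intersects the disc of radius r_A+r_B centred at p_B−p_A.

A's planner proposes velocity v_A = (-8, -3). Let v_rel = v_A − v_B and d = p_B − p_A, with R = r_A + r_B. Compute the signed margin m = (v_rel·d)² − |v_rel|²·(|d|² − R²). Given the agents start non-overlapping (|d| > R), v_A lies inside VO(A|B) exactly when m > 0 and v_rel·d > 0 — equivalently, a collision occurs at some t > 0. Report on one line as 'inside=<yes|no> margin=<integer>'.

d = (-12, -12),  |d|² = 288;  R = 7+7 = 14,  c = 288−14² = 92
v_rel = (-11, 0),  |v_rel|² = 121;  v_rel·d = (-11)·(-12) + (0)·(-12) = 132
121·t² − 264·t + 92 = 0  ⇒  m = 132² − 121·92 = 6292
m = 6292 > 0,  v_rel·d = 132 > 0  ⇒  inside

inside=yes margin=6292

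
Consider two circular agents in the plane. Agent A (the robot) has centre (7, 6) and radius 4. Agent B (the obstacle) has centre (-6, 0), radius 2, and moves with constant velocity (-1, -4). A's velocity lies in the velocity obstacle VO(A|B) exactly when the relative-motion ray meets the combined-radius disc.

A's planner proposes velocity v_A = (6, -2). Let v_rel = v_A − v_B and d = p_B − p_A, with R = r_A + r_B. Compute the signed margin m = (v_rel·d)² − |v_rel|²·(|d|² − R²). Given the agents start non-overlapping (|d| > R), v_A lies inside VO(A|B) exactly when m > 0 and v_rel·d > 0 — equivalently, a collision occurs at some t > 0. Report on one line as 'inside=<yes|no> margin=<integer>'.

d = (-13, -6),  |d|² = 205;  R = 4+2 = 6,  c = 205−6² = 169
v_rel = (7, 2),  |v_rel|² = 53;  v_rel·d = (7)·(-13) + (2)·(-6) = -103
53·t² + 206·t + 169 = 0  ⇒  m = (-103)² − 53·169 = 1652
m = 1652 > 0,  v_rel·d = -103 < 0  ⇒  outside

inside=no margin=1652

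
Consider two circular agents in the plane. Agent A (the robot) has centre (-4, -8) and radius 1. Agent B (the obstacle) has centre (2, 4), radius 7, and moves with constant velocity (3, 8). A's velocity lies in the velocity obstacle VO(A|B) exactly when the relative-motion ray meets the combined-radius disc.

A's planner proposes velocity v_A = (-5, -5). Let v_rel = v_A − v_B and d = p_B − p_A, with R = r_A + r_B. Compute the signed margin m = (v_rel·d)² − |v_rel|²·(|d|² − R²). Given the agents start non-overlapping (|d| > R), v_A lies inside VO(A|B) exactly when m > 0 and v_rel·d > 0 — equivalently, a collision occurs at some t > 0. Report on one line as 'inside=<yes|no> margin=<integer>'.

d = (6, 12),  |d|² = 180;  R = 1+7 = 8,  c = 180−8² = 116
v_rel = (-8, -13),  |v_rel|² = 233;  v_rel·d = (-8)·(6) + (-13)·(12) = -204
233·t² + 408·t + 116 = 0  ⇒  m = (-204)² − 233·116 = 14588
m = 14588 > 0,  v_rel·d = -204 < 0  ⇒  outside

inside=no margin=14588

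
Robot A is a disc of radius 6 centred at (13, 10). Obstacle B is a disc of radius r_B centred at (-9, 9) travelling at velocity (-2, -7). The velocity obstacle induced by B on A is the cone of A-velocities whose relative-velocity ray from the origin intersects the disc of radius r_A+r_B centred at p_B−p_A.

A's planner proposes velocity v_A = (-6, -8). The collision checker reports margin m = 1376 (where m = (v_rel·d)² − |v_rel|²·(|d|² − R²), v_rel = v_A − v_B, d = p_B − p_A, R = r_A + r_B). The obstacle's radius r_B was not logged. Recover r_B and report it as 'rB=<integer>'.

m = 1376
d = (-22, -1);  v_rel = (-4, -1),  |v_rel|² = 17
v_rel×d = (-4)·(-1) − (-1)·(-22) = -18
since m = R²·17 − (-18)²:  R² = (324 + 1376) / 17 = 100
R = √100 = 10  ⇒  r_B = 10 − 6 = 4

rB=4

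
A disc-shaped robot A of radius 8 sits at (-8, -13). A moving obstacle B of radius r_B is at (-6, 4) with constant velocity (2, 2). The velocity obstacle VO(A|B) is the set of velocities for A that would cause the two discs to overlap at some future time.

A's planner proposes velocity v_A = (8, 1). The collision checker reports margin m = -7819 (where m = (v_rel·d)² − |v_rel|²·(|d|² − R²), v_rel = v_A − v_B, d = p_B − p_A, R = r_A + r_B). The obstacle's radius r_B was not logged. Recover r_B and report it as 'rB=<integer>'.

m = -7819
d = (2, 17);  v_rel = (6, -1),  |v_rel|² = 37
v_rel×d = (6)·(17) − (-1)·(2) = 104
since m = R²·37 − 104²:  R² = (10816 + -7819) / 37 = 81
R = √81 = 9  ⇒  r_B = 9 − 8 = 1

rB=1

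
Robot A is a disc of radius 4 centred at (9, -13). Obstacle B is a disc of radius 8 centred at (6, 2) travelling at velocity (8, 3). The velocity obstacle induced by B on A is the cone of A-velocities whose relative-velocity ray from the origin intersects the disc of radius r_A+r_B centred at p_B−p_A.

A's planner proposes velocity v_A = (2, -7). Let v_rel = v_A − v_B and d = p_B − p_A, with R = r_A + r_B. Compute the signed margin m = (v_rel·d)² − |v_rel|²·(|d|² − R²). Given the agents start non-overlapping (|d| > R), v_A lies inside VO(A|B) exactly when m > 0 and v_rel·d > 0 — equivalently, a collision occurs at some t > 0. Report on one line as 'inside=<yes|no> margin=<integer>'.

d = (-3, 15),  |d|² = 234;  R = 4+8 = 12,  c = 234−12² = 90
v_rel = (-6, -10),  |v_rel|² = 136;  v_rel·d = (-6)·(-3) + (-10)·(15) = -132
136·t² + 264·t + 90 = 0  ⇒  m = (-132)² − 136·90 = 5184
m = 5184 > 0,  v_rel·d = -132 < 0  ⇒  outside

inside=no margin=5184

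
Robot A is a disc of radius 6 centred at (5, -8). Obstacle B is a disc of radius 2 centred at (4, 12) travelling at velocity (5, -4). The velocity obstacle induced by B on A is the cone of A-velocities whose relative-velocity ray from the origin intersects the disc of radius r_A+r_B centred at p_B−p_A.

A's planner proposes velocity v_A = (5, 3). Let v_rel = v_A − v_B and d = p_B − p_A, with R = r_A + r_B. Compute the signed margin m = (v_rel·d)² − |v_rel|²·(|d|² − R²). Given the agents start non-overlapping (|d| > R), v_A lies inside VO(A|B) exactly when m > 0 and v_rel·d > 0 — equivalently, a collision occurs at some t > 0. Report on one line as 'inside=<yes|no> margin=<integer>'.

d = (-1, 20),  |d|² = 401;  R = 6+2 = 8,  c = 401−8² = 337
v_rel = (0, 7),  |v_rel|² = 49;  v_rel·d = (0)·(-1) + (7)·(20) = 140
49·t² − 280·t + 337 = 0  ⇒  m = 140² − 49·337 = 3087
m = 3087 > 0,  v_rel·d = 140 > 0  ⇒  inside

inside=yes margin=3087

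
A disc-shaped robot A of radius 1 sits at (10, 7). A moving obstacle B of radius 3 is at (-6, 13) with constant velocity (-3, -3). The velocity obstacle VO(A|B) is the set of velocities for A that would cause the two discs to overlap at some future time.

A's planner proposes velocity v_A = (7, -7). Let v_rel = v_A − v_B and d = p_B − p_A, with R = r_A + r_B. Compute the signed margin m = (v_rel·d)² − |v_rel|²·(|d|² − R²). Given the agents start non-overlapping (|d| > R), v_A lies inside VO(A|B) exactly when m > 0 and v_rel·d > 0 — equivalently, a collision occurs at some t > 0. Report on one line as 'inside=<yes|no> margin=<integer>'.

d = (-16, 6),  |d|² = 292;  R = 1+3 = 4,  c = 292−4² = 276
v_rel = (10, -4),  |v_rel|² = 116;  v_rel·d = (10)·(-16) + (-4)·(6) = -184
116·t² + 368·t + 276 = 0  ⇒  m = (-184)² − 116·276 = 1840
m = 1840 > 0,  v_rel·d = -184 < 0  ⇒  outside

inside=no margin=1840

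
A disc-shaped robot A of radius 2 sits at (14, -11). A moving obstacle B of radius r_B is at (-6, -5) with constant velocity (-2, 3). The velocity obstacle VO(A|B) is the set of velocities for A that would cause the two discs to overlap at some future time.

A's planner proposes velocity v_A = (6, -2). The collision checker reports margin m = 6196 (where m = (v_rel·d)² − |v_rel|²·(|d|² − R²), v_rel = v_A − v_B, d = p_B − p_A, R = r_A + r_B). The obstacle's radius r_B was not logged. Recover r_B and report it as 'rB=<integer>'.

m = 6196
d = (-20, 6);  v_rel = (8, -5),  |v_rel|² = 89
v_rel×d = (8)·(6) − (-5)·(-20) = -52
since m = R²·89 − (-52)²:  R² = (2704 + 6196) / 89 = 100
R = √100 = 10  ⇒  r_B = 10 − 2 = 8

rB=8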